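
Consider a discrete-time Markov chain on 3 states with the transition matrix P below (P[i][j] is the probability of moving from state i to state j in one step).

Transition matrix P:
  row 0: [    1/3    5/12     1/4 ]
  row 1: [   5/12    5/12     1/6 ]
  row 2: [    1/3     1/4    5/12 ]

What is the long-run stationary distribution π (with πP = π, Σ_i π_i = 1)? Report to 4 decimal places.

Balance equations π_j = Σ_i π_i·P[i][j]:
  π_0 = 1/3·π_0 + 5/12·π_1 + 1/3·π_2
  π_1 = 5/12·π_0 + 5/12·π_1 + 1/4·π_2
  normalize: π_0 + π_1 + π_2 = 1
Solving the linear system gives exactly π = [43/118, 22/59, 31/118].

π = [0.3644, 0.3729, 0.2627]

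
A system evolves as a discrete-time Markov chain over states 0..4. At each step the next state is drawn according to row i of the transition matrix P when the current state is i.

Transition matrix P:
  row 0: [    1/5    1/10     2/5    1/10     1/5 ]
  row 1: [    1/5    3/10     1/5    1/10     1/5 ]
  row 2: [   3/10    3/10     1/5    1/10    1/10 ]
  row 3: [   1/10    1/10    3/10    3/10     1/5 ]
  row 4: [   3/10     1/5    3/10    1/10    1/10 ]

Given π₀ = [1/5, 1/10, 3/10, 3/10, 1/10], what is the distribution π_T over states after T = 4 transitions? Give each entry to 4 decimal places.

π = [0.2305, 0.2131, 0.2743, 0.1253, 0.1569]

t=0: π = [0.2000, 0.1000, 0.3000, 0.3000, 0.1000]
t=1: π = [0.2100, 0.1900, 0.2800, 0.1600, 0.1600]
t=2: π = [0.2280, 0.2100, 0.2740, 0.1320, 0.1560]
t=3: π = [0.2298, 0.2124, 0.2744, 0.1264, 0.1570]
t=4: π = [0.2305, 0.2131, 0.2743, 0.1253, 0.1569]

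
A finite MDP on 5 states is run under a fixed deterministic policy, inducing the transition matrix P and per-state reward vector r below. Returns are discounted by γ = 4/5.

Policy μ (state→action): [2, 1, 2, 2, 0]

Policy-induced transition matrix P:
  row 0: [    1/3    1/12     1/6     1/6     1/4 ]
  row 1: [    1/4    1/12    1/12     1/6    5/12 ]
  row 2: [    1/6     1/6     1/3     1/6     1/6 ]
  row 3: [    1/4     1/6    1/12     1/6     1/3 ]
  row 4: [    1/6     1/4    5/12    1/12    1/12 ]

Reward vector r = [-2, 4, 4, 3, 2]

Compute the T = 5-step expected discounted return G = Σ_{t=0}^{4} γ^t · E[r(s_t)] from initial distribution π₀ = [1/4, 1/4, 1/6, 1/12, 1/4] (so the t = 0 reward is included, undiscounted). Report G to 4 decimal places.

G = 6.6231

t=0: π = [0.2500, 0.2500, 0.1667, 0.0833, 0.2500], E[r] = 1.9167, γ^t·E[r] = 1.916667, running G = 1.916667
t=1: π = [0.2361, 0.1458, 0.2292, 0.1458, 0.2431], E[r] = 1.9514, γ^t·E[r] = 1.561111, running G = 3.477778
t=2: π = [0.2303, 0.1551, 0.2413, 0.1464, 0.2269], E[r] = 2.0179, γ^t·E[r] = 1.291481, running G = 4.769259
t=3: π = [0.2302, 0.1535, 0.2385, 0.1478, 0.2301], E[r] = 2.0109, γ^t·E[r] = 1.029580, running G = 5.798840
t=4: π = [0.2301, 0.1539, 0.2388, 0.1475, 0.2297], E[r] = 2.0124, γ^t·E[r] = 0.824280, running G = 6.623119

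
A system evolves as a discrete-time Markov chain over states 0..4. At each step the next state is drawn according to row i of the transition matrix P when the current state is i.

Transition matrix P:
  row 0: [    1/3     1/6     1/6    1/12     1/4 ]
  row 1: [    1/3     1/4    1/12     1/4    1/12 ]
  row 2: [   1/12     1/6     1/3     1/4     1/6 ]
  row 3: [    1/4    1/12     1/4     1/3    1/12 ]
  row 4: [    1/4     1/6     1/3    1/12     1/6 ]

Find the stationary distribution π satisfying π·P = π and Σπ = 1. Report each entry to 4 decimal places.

π = [0.2449, 0.1637, 0.2350, 0.1997, 0.1568]

Balance equations π_j = Σ_i π_i·P[i][j]:
  π_0 = 1/3·π_0 + 1/3·π_1 + 1/12·π_2 + 1/4·π_3 + 1/4·π_4
  π_1 = 1/6·π_0 + 1/4·π_1 + 1/6·π_2 + 1/12·π_3 + 1/6·π_4
  π_2 = 1/6·π_0 + 1/12·π_1 + 1/3·π_2 + 1/4·π_3 + 1/3·π_4
  π_3 = 1/12·π_0 + 1/4·π_1 + 1/4·π_2 + 1/3·π_3 + 1/12·π_4
  normalize: π_0 + π_1 + π_2 + π_3 + π_4 = 1
Solving the linear system gives exactly π = [802/3275, 536/3275, 1539/6550, 654/3275, 1027/6550].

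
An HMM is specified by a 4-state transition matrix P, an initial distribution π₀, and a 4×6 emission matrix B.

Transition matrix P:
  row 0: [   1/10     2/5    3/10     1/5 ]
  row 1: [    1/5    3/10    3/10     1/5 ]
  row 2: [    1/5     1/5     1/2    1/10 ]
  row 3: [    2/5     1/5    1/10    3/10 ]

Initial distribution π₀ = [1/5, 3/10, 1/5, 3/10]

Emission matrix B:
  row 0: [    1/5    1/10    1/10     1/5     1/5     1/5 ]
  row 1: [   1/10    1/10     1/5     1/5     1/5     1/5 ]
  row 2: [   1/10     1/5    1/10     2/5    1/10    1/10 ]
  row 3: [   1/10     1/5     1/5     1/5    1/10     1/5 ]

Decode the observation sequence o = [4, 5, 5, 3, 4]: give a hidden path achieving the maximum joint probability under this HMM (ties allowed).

t=0: δ = [4.000e-02, 6.000e-02, 2.000e-02, 3.000e-02]  (obs o_0=4)
t=1: δ = [2.400e-03, 3.600e-03, 1.800e-03, 2.400e-03]  ψ = [1, 1, 1, 1]  (obs o_1=5)
t=2: δ = [1.920e-04, 2.160e-04, 1.080e-04, 1.440e-04]  ψ = [3, 1, 1, 1]  (obs o_2=5)
t=3: δ = [1.152e-05, 1.536e-05, 2.592e-05, 8.640e-06]  ψ = [3, 0, 1, 1]  (obs o_3=3)
t=4: δ = [1.037e-06, 1.037e-06, 1.296e-06, 3.072e-07]  ψ = [2, 2, 2, 1]  (obs o_4=4)
backtrack: best end state = 2; path = [1, 1, 1, 2, 2]

path = [1, 1, 1, 2, 2]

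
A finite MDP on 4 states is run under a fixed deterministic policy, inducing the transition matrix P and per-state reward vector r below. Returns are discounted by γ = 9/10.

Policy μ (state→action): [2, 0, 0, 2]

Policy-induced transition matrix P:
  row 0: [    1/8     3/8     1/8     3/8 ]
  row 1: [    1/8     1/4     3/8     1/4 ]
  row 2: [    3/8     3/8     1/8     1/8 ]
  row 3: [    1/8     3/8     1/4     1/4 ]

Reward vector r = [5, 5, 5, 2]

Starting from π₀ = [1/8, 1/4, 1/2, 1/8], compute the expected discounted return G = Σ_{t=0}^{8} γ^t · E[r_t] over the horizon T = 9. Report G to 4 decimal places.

t=0: π = [0.1250, 0.2500, 0.5000, 0.1250], E[r] = 4.6250, γ^t·E[r] = 4.625000, running G = 4.625000
t=1: π = [0.2500, 0.3438, 0.2031, 0.2031], E[r] = 4.3906, γ^t·E[r] = 3.951563, running G = 8.576563
t=2: π = [0.1758, 0.3320, 0.2363, 0.2559], E[r] = 4.2324, γ^t·E[r] = 3.428262, running G = 12.004824
t=3: π = [0.1841, 0.3335, 0.2400, 0.2424], E[r] = 4.2727, γ^t·E[r] = 3.114802, running G = 15.119626
t=4: π = [0.1850, 0.3333, 0.2387, 0.2430], E[r] = 4.2710, γ^t·E[r] = 2.802181, running G = 17.921807
t=5: π = [0.1847, 0.3333, 0.2387, 0.2433], E[r] = 4.2701, γ^t·E[r] = 2.521469, running G = 20.443276
t=6: π = [0.1847, 0.3333, 0.2387, 0.2432], E[r] = 4.2703, γ^t·E[r] = 2.269393, running G = 22.712669
t=7: π = [0.1847, 0.3333, 0.2387, 0.2432], E[r] = 4.2703, γ^t·E[r] = 2.042460, running G = 24.755129
t=8: π = [0.1847, 0.3333, 0.2387, 0.2432], E[r] = 4.2703, γ^t·E[r] = 1.838211, running G = 26.593340

G = 26.5933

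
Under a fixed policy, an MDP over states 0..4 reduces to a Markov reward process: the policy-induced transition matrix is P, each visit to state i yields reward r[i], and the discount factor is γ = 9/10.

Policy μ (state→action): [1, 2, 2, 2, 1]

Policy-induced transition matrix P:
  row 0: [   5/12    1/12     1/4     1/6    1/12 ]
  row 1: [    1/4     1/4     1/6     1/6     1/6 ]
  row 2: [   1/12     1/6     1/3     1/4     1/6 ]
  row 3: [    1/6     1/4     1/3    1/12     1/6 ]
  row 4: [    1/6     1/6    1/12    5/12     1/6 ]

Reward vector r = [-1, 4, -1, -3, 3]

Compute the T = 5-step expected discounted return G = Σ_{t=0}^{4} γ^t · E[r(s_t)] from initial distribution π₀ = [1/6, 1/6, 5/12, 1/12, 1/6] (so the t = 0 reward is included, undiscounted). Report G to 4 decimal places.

G = 0.5597

t=0: π = [0.1667, 0.1667, 0.4167, 0.0833, 0.1667], E[r] = 0.3333, γ^t·E[r] = 0.333333, running G = 0.333333
t=1: π = [0.1875, 0.1736, 0.2500, 0.2361, 0.1528], E[r] = 0.0069, γ^t·E[r] = 0.006250, running G = 0.339583
t=2: π = [0.2072, 0.1852, 0.2506, 0.2060, 0.1510], E[r] = 0.1181, γ^t·E[r] = 0.095625, running G = 0.435208
t=3: π = [0.2130, 0.1820, 0.2474, 0.2081, 0.1494], E[r] = 0.0913, γ^t·E[r] = 0.066586, running G = 0.501794
t=4: π = [0.2145, 0.1814, 0.2479, 0.2073, 0.1489], E[r] = 0.0882, γ^t·E[r] = 0.057879, running G = 0.559673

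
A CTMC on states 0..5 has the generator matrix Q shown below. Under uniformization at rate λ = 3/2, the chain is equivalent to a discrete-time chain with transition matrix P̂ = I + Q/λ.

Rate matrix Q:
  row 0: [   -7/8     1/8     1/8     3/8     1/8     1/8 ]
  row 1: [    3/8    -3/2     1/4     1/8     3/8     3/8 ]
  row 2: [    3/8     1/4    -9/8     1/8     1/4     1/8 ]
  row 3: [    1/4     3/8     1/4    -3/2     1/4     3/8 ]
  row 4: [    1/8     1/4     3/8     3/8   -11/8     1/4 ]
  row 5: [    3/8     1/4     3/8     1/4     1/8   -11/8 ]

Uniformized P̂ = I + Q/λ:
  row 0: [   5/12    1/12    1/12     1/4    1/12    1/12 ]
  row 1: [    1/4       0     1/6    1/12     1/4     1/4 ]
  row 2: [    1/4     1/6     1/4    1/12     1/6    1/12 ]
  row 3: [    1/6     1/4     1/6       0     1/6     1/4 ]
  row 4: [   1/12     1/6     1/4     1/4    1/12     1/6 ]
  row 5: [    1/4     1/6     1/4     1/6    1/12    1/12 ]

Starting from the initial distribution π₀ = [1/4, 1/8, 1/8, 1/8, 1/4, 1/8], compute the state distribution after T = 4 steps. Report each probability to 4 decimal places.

π = [0.2584, 0.1352, 0.1834, 0.1480, 0.1334, 0.1416]

t=0: π = [0.2500, 0.1250, 0.1250, 0.1250, 0.2500, 0.1250]
t=1: π = [0.2396, 0.1354, 0.1875, 0.1667, 0.1250, 0.1458]
t=2: π = [0.2552, 0.1380, 0.1849, 0.1424, 0.1354, 0.1441]
t=3: π = [0.2581, 0.1343, 0.1841, 0.1486, 0.1336, 0.1413]
t=4: π = [0.2584, 0.1352, 0.1834, 0.1480, 0.1334, 0.1416]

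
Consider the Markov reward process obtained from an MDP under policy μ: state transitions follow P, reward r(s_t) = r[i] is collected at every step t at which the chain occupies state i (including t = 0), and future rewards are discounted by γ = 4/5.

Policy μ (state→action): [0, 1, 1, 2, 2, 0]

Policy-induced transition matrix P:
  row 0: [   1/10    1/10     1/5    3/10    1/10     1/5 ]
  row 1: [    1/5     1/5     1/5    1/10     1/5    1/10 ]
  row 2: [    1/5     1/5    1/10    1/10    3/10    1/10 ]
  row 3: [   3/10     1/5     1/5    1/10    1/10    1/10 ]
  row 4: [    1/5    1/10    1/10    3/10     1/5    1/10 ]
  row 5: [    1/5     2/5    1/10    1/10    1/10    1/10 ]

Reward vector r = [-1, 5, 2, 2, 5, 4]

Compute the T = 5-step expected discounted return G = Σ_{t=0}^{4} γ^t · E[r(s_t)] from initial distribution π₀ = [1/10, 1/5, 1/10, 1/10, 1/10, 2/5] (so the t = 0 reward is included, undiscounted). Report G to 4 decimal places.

G = 9.9226

t=0: π = [0.1000, 0.2000, 0.1000, 0.1000, 0.1000, 0.4000], E[r] = 3.4000, γ^t·E[r] = 3.400000, running G = 3.400000
t=1: π = [0.2000, 0.2600, 0.1400, 0.1400, 0.1500, 0.1100], E[r] = 2.8500, γ^t·E[r] = 2.280000, running G = 5.680000
t=2: π = [0.1940, 0.1870, 0.1600, 0.1700, 0.1690, 0.1200], E[r] = 2.7260, γ^t·E[r] = 1.744640, running G = 7.424640
t=3: π = [0.1976, 0.1877, 0.1551, 0.1726, 0.1676, 0.1194], E[r] = 2.7119, γ^t·E[r] = 1.388493, running G = 8.813133
t=4: π = [0.1975, 0.1874, 0.1558, 0.1730, 0.1666, 0.1198], E[r] = 2.7088, γ^t·E[r] = 1.109504, running G = 9.922637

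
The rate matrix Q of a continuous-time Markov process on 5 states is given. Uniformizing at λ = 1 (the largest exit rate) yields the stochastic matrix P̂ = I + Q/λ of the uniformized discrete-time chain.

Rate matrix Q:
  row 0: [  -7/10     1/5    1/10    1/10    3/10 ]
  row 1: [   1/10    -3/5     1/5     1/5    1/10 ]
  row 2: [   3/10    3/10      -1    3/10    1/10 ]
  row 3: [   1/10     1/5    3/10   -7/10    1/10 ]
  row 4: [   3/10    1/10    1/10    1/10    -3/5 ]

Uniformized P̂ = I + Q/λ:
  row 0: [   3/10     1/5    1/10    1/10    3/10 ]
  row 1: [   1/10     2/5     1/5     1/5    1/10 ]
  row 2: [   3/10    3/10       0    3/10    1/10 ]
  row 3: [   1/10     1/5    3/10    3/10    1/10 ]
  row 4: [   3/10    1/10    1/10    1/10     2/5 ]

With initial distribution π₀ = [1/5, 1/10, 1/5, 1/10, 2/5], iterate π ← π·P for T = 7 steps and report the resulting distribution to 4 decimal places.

t=0: π = [0.2000, 0.1000, 0.2000, 0.1000, 0.4000]
t=1: π = [0.2600, 0.2000, 0.1100, 0.1700, 0.2600]
t=2: π = [0.2260, 0.2250, 0.1430, 0.1760, 0.2300]
t=3: π = [0.2198, 0.2363, 0.1434, 0.1863, 0.2142]
t=4: π = [0.2155, 0.2402, 0.1466, 0.1896, 0.2082]
t=5: π = [0.2141, 0.2419, 0.1473, 0.1912, 0.2056]
t=6: π = [0.2134, 0.2425, 0.1477, 0.1919, 0.2045]
t=7: π = [0.2131, 0.2428, 0.1479, 0.1922, 0.2040]

π = [0.2131, 0.2428, 0.1479, 0.1922, 0.2040]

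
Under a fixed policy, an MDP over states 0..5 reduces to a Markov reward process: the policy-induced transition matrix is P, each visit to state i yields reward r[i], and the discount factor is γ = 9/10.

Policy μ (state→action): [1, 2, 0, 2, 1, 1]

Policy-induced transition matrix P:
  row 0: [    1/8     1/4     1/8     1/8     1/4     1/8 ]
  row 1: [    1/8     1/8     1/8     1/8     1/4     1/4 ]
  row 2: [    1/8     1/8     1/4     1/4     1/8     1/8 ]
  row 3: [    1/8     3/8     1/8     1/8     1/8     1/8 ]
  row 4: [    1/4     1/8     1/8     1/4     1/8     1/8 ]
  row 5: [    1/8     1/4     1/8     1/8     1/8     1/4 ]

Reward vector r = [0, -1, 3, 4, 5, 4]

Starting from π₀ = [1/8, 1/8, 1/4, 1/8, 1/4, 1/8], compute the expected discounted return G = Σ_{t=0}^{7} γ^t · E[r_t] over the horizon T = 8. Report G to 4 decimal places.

G = 14.2106

t=0: π = [0.1250, 0.1250, 0.2500, 0.1250, 0.2500, 0.1250], E[r] = 2.8750, γ^t·E[r] = 2.875000, running G = 2.875000
t=1: π = [0.1563, 0.1875, 0.1563, 0.1875, 0.1563, 0.1563], E[r] = 2.4375, γ^t·E[r] = 2.193750, running G = 5.068750
t=2: π = [0.1445, 0.2109, 0.1445, 0.1641, 0.1680, 0.1680], E[r] = 2.3906, γ^t·E[r] = 1.936406, running G = 7.005156
t=3: π = [0.1460, 0.2051, 0.1431, 0.1641, 0.1694, 0.1724], E[r] = 2.4170, γ^t·E[r] = 1.761987, running G = 8.767144
t=4: π = [0.1462, 0.2058, 0.1429, 0.1641, 0.1689, 0.1722], E[r] = 2.4122, γ^t·E[r] = 1.582665, running G = 10.349809
t=5: π = [0.1461, 0.2058, 0.1429, 0.1640, 0.1690, 0.1722], E[r] = 2.4126, γ^t·E[r] = 1.424642, running G = 11.774450
t=6: π = [0.1461, 0.2058, 0.1429, 0.1640, 0.1690, 0.1723], E[r] = 2.4127, γ^t·E[r] = 1.282205, running G = 13.056655
t=7: π = [0.1461, 0.2058, 0.1429, 0.1640, 0.1690, 0.1723], E[r] = 2.4127, γ^t·E[r] = 1.153973, running G = 14.210628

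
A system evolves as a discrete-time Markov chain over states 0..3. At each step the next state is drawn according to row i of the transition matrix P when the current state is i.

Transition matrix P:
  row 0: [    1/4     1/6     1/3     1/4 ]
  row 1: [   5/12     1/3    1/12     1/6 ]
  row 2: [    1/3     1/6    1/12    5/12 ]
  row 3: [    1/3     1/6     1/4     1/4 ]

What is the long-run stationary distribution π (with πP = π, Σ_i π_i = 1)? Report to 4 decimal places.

π = [0.3231, 0.2000, 0.2088, 0.2681]

Balance equations π_j = Σ_i π_i·P[i][j]:
  π_0 = 1/4·π_0 + 5/12·π_1 + 1/3·π_2 + 1/3·π_3
  π_1 = 1/6·π_0 + 1/3·π_1 + 1/6·π_2 + 1/6·π_3
  π_2 = 1/3·π_0 + 1/12·π_1 + 1/12·π_2 + 1/4·π_3
  normalize: π_0 + π_1 + π_2 + π_3 = 1
Solving the linear system gives exactly π = [21/65, 1/5, 19/91, 122/455].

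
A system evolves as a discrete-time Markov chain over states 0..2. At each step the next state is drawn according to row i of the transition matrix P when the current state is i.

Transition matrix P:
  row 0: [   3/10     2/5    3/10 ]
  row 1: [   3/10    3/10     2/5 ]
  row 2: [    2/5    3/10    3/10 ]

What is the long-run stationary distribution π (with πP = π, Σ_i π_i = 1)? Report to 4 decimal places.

Balance equations π_j = Σ_i π_i·P[i][j]:
  π_0 = 3/10·π_0 + 3/10·π_1 + 2/5·π_2
  π_1 = 2/5·π_0 + 3/10·π_1 + 3/10·π_2
  normalize: π_0 + π_1 + π_2 = 1
Solving the linear system gives exactly π = [1/3, 1/3, 1/3].

π = [0.3333, 0.3333, 0.3333]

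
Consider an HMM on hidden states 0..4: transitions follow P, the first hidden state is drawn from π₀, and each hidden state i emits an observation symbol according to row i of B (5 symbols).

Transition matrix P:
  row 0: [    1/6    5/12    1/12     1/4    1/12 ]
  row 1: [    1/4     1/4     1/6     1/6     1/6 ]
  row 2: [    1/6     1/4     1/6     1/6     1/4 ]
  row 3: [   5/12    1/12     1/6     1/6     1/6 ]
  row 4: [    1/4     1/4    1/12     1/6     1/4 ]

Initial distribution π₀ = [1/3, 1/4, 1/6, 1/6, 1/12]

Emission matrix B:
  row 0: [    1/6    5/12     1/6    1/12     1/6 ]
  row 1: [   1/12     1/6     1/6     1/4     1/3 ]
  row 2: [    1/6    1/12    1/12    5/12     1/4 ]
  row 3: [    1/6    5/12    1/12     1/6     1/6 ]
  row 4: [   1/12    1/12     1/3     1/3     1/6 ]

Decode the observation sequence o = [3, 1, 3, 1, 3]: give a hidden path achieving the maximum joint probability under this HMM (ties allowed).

t=0: δ = [2.778e-02, 6.250e-02, 6.944e-02, 2.778e-02, 2.778e-02]  (obs o_0=3)
t=1: δ = [6.510e-03, 2.894e-03, 9.645e-04, 4.823e-03, 1.447e-03]  ψ = [1, 2, 2, 2, 2]  (obs o_1=1)
t=2: δ = [1.674e-04, 6.782e-04, 3.349e-04, 2.713e-04, 2.679e-04]  ψ = [3, 0, 3, 0, 3]  (obs o_2=3)
t=3: δ = [7.064e-05, 2.826e-05, 9.419e-06, 4.710e-05, 9.419e-06]  ψ = [1, 1, 1, 1, 1]  (obs o_3=1)
t=4: δ = [1.635e-06, 7.359e-06, 3.270e-06, 2.943e-06, 2.616e-06]  ψ = [3, 0, 3, 0, 3]  (obs o_4=3)
backtrack: best end state = 1; path = [1, 0, 1, 0, 1]

path = [1, 0, 1, 0, 1]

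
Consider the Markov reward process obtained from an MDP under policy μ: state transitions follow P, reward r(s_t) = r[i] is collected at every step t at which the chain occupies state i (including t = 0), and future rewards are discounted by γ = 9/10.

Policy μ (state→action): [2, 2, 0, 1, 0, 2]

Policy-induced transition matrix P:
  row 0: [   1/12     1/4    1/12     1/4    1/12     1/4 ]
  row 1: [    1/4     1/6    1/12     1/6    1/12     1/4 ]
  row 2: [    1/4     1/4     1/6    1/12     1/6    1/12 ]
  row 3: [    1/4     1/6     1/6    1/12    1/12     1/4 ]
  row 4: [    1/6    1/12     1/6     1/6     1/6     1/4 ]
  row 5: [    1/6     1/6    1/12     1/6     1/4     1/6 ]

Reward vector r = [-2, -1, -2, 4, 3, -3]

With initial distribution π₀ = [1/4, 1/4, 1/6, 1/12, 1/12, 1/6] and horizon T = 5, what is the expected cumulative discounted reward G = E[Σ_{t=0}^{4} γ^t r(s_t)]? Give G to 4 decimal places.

t=0: π = [0.2500, 0.2500, 0.1667, 0.0833, 0.0833, 0.1667], E[r] = -1.0000, γ^t·E[r] = -1.000000, running G = -1.000000
t=1: π = [0.1875, 0.1944, 0.1111, 0.1667, 0.1319, 0.2083], E[r] = -0.3542, γ^t·E[r] = -0.318750, running G = -1.318750
t=2: π = [0.1904, 0.1806, 0.1175, 0.1591, 0.1383, 0.2141], E[r] = -0.3872, γ^t·E[r] = -0.313594, running G = -1.632344
t=3: π = [0.1889, 0.1808, 0.1179, 0.1595, 0.1403, 0.2126], E[r] = -0.3732, γ^t·E[r] = -0.272074, running G = -1.904418
t=4: π = [0.1891, 0.1805, 0.1181, 0.1593, 0.1403, 0.2126], E[r] = -0.3749, γ^t·E[r] = -0.245987, running G = -2.150405

G = -2.1504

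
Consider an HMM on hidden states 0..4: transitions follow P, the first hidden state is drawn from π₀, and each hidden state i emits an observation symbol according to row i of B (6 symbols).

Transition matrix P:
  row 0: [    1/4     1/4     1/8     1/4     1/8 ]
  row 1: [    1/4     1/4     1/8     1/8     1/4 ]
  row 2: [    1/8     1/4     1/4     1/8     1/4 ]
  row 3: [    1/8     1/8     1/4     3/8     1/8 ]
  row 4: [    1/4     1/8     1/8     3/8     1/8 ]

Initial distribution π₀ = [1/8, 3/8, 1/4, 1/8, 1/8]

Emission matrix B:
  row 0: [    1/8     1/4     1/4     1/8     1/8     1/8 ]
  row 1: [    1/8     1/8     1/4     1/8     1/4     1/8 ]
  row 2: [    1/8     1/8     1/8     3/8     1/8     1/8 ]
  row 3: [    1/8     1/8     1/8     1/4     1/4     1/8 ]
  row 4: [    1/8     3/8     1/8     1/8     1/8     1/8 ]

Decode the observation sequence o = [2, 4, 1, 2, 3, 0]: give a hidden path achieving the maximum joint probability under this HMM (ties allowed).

t=0: δ = [3.125e-02, 9.375e-02, 3.125e-02, 1.562e-02, 1.562e-02]  (obs o_0=2)
t=1: δ = [2.930e-03, 5.859e-03, 1.465e-03, 2.930e-03, 2.930e-03]  ψ = [1, 1, 1, 1, 1]  (obs o_1=4)
t=2: δ = [3.662e-04, 1.831e-04, 9.155e-05, 1.373e-04, 5.493e-04]  ψ = [1, 1, 1, 3, 1]  (obs o_2=1)
t=3: δ = [3.433e-05, 2.289e-05, 8.583e-06, 2.575e-05, 8.583e-06]  ψ = [4, 0, 4, 4, 4]  (obs o_3=2)
t=4: δ = [1.073e-06, 1.073e-06, 2.414e-06, 2.414e-06, 7.153e-07]  ψ = [0, 0, 3, 3, 1]  (obs o_4=3)
t=5: δ = [3.772e-08, 7.544e-08, 7.544e-08, 1.132e-07, 7.544e-08]  ψ = [2, 2, 2, 3, 2]  (obs o_5=0)
backtrack: best end state = 3; path = [1, 1, 4, 3, 3, 3]

path = [1, 1, 4, 3, 3, 3]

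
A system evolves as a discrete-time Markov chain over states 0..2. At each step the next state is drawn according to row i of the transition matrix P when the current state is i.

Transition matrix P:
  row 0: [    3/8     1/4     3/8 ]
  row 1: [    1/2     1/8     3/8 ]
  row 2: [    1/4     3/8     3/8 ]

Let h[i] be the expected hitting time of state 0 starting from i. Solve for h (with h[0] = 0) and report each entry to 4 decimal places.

First-step conditioning: h[0] = 0; for i ≠ 0, h[i] = 1 + Σ_k P[i][k]·h[k].
  h[1] = 1 + 1/8·h[1] + 3/8·h[2]
  h[2] = 1 + 3/8·h[1] + 3/8·h[2]
Solving the 2×2 linear system over states ≠ 0 gives exactly h = [0, 32/13, 40/13] (h[0] = 0 is the target).

h = [0.0000, 2.4615, 3.0769]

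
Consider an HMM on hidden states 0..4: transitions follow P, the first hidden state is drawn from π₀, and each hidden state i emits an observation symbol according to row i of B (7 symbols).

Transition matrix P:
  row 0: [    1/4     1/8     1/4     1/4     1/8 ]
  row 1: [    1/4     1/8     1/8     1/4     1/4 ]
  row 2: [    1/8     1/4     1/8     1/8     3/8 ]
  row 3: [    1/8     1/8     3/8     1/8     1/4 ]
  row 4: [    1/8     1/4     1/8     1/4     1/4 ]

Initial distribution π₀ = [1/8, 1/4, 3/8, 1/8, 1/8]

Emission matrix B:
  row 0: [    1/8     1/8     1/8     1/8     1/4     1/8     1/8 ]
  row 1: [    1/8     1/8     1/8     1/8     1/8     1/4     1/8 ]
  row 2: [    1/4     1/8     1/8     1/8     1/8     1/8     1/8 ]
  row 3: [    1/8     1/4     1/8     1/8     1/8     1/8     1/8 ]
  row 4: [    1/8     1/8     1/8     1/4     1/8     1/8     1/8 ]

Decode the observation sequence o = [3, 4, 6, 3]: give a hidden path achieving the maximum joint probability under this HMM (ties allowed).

t=0: δ = [1.562e-02, 3.125e-02, 4.688e-02, 1.562e-02, 3.125e-02]  (obs o_0=3)
t=1: δ = [1.953e-03, 1.465e-03, 7.324e-04, 9.766e-04, 2.197e-03]  ψ = [1, 2, 2, 1, 2]  (obs o_1=4)
t=2: δ = [6.104e-05, 6.866e-05, 6.104e-05, 6.866e-05, 6.866e-05]  ψ = [0, 4, 0, 4, 4]  (obs o_2=6)
t=3: δ = [2.146e-06, 2.146e-06, 3.219e-06, 2.146e-06, 5.722e-06]  ψ = [1, 4, 3, 1, 2]  (obs o_3=3)
backtrack: best end state = 4; path = [1, 0, 2, 4]

path = [1, 0, 2, 4]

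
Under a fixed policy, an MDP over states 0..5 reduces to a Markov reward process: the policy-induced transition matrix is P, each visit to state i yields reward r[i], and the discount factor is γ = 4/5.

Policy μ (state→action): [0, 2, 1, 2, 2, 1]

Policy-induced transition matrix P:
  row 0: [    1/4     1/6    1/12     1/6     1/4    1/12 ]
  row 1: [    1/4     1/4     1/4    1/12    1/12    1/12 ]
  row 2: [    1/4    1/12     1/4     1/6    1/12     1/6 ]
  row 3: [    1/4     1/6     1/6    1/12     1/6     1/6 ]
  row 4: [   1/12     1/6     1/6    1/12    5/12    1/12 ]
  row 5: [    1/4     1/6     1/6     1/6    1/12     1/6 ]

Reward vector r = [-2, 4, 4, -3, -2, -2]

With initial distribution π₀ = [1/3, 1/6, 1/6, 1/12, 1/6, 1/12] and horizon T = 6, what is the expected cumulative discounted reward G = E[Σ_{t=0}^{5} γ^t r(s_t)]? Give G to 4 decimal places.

G = -0.3185

t=0: π = [0.3333, 0.1667, 0.1667, 0.0833, 0.1667, 0.0833], E[r] = -0.0833, γ^t·E[r] = -0.083333, running G = -0.083333
t=1: π = [0.2222, 0.1667, 0.1667, 0.1319, 0.2014, 0.1111], E[r] = -0.1319, γ^t·E[r] = -0.105556, running G = -0.188889
t=2: π = [0.2164, 0.1667, 0.1759, 0.1250, 0.1985, 0.1175], E[r] = -0.0694, γ^t·E[r] = -0.044444, running G = -0.233333
t=3: π = [0.2169, 0.1659, 0.1772, 0.1258, 0.1960, 0.1182], E[r] = -0.0674, γ^t·E[r] = -0.034494, running G = -0.267827
t=4: π = [0.2173, 0.1657, 0.1772, 0.1260, 0.1953, 0.1184], E[r] = -0.0686, γ^t·E[r] = -0.028094, running G = -0.295921
t=5: π = [0.2174, 0.1657, 0.1771, 0.1261, 0.1952, 0.1185], E[r] = -0.0690, γ^t·E[r] = -0.022617, running G = -0.318538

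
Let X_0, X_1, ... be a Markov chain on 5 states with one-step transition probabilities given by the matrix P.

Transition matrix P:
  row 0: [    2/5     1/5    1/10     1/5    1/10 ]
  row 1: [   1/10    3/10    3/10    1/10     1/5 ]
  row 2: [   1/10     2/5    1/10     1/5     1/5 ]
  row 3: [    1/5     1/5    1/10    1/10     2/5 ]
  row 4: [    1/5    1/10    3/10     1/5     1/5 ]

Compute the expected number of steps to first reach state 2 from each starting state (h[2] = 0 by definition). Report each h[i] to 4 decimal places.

h = [5.6223, 4.2839, 0.0000, 5.3221, 4.5216]

First-step conditioning: h[2] = 0; for i ≠ 2, h[i] = 1 + Σ_k P[i][k]·h[k].
  h[0] = 1 + 2/5·h[0] + 1/5·h[1] + 1/5·h[3] + 1/10·h[4]
  h[1] = 1 + 1/10·h[0] + 3/10·h[1] + 1/10·h[3] + 1/5·h[4]
  h[3] = 1 + 1/5·h[0] + 1/5·h[1] + 1/10·h[3] + 2/5·h[4]
  h[4] = 1 + 1/5·h[0] + 1/10·h[1] + 1/5·h[3] + 1/5·h[4]
Solving the 4×4 linear system over states ≠ 2 gives exactly h = [8990/1599, 6850/1599, 0, 8510/1599, 2410/533] (h[2] = 0 is the target).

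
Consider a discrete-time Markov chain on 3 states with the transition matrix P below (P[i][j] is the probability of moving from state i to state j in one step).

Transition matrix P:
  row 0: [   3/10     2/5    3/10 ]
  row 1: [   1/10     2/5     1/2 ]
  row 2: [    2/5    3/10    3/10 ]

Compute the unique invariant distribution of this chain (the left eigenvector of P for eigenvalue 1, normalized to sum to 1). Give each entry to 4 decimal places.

Balance equations π_j = Σ_i π_i·P[i][j]:
  π_0 = 3/10·π_0 + 1/10·π_1 + 2/5·π_2
  π_1 = 2/5·π_0 + 2/5·π_1 + 3/10·π_2
  normalize: π_0 + π_1 + π_2 = 1
Solving the linear system gives exactly π = [9/34, 37/102, 19/51].

π = [0.2647, 0.3627, 0.3725]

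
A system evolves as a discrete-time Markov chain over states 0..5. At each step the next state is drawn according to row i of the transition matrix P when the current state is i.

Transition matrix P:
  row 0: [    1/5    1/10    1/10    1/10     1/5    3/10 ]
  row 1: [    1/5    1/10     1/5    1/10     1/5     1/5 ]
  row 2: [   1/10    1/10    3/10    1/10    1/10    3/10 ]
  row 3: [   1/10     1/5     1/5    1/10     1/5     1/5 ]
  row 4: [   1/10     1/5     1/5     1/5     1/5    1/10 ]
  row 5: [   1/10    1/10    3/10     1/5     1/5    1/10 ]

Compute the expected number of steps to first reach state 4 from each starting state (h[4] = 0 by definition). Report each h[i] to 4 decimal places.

First-step conditioning: h[4] = 0; for i ≠ 4, h[i] = 1 + Σ_k P[i][k]·h[k].
  h[0] = 1 + 1/5·h[0] + 1/10·h[1] + 1/10·h[2] + 1/10·h[3] + 3/10·h[5]
  h[1] = 1 + 1/5·h[0] + 1/10·h[1] + 1/5·h[2] + 1/10·h[3] + 1/5·h[5]
  h[2] = 1 + 1/10·h[0] + 1/10·h[1] + 3/10·h[2] + 1/10·h[3] + 3/10·h[5]
  h[3] = 1 + 1/10·h[0] + 1/5·h[1] + 1/5·h[2] + 1/10·h[3] + 1/5·h[5]
  h[5] = 1 + 1/10·h[0] + 1/10·h[1] + 3/10·h[2] + 1/5·h[3] + 1/10·h[5]
Solving the 5×5 linear system over states ≠ 4 gives exactly h = [48440/8661, 48940/8661, 18165/2887, 16330/2887, 0, 49495/8661] (h[4] = 0 is the target).

h = [5.5929, 5.6506, 6.2920, 5.6564, 0.0000, 5.7147]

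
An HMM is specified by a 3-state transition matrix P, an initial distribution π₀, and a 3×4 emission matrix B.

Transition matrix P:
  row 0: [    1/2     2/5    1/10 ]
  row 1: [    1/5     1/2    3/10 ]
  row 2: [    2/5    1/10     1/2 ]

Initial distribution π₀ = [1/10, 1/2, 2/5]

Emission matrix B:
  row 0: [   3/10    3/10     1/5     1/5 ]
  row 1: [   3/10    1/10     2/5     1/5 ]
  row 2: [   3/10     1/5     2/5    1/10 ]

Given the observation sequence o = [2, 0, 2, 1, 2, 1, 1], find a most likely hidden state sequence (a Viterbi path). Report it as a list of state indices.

path = [2, 2, 2, 2, 2, 0, 0]

t=0: δ = [2.000e-02, 2.000e-01, 1.600e-01]  (obs o_0=2)
t=1: δ = [1.920e-02, 3.000e-02, 2.400e-02]  ψ = [2, 1, 2]  (obs o_1=0)
t=2: δ = [1.920e-03, 6.000e-03, 4.800e-03]  ψ = [0, 1, 2]  (obs o_2=2)
t=3: δ = [5.760e-04, 3.000e-04, 4.800e-04]  ψ = [2, 1, 2]  (obs o_3=1)
t=4: δ = [5.760e-05, 9.216e-05, 9.600e-05]  ψ = [0, 0, 2]  (obs o_4=2)
t=5: δ = [1.152e-05, 4.608e-06, 9.600e-06]  ψ = [2, 1, 2]  (obs o_5=1)
t=6: δ = [1.728e-06, 4.608e-07, 9.600e-07]  ψ = [0, 0, 2]  (obs o_6=1)
backtrack: best end state = 0; path = [2, 2, 2, 2, 2, 0, 0]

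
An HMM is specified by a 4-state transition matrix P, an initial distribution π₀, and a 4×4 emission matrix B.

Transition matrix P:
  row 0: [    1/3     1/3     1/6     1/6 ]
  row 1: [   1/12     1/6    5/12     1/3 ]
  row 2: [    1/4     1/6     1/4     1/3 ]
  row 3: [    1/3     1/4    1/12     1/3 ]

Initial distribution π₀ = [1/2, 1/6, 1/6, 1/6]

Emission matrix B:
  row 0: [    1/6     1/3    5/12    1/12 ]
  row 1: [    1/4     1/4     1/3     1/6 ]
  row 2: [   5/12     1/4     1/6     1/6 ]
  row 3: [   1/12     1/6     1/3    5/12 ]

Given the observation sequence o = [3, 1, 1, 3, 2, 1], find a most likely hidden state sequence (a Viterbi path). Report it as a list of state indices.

path = [3, 0, 1, 3, 0, 0]

t=0: δ = [4.167e-02, 2.778e-02, 2.778e-02, 6.944e-02]  (obs o_0=3)
t=1: δ = [7.716e-03, 4.340e-03, 2.894e-03, 3.858e-03]  ψ = [3, 3, 1, 3]  (obs o_1=1)
t=2: δ = [8.573e-04, 6.430e-04, 4.521e-04, 2.411e-04]  ψ = [0, 0, 1, 1]  (obs o_2=1)
t=3: δ = [2.381e-05, 4.763e-05, 4.465e-05, 8.931e-05]  ψ = [0, 0, 1, 1]  (obs o_3=3)
t=4: δ = [1.240e-05, 7.442e-06, 3.308e-06, 9.923e-06]  ψ = [3, 3, 1, 3]  (obs o_4=2)
t=5: δ = [1.378e-06, 1.034e-06, 7.752e-07, 5.513e-07]  ψ = [0, 0, 1, 3]  (obs o_5=1)
backtrack: best end state = 0; path = [3, 0, 1, 3, 0, 0]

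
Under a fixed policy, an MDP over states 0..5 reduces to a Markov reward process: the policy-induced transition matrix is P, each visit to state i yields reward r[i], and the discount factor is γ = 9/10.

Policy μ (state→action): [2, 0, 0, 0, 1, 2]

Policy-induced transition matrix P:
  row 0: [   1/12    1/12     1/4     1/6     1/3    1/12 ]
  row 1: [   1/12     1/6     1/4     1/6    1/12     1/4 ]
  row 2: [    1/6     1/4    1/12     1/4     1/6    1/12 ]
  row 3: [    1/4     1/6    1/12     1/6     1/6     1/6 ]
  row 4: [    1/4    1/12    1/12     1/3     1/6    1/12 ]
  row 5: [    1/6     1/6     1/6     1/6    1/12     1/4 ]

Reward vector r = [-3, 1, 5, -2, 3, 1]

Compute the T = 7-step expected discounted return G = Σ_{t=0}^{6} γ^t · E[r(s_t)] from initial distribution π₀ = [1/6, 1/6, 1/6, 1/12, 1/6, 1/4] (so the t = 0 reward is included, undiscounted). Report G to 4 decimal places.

G = 3.7996

t=0: π = [0.1667, 0.1667, 0.1667, 0.0833, 0.1667, 0.2500], E[r] = 1.0833, γ^t·E[r] = 1.083333, running G = 1.083333
t=1: π = [0.1597, 0.1528, 0.1597, 0.2083, 0.1597, 0.1597], E[r] = 0.6944, γ^t·E[r] = 0.625000, running G = 1.708333
t=2: π = [0.1713, 0.1534, 0.1487, 0.2066, 0.1672, 0.1528], E[r] = 0.6244, γ^t·E[r] = 0.505781, running G = 2.214115
t=3: π = [0.1708, 0.1508, 0.1502, 0.2069, 0.1697, 0.1516], E[r] = 0.6362, γ^t·E[r] = 0.463816, running G = 2.677931
t=4: π = [0.1713, 0.1508, 0.1496, 0.2075, 0.1699, 0.1510], E[r] = 0.6307, γ^t·E[r] = 0.413812, running G = 3.091743
t=5: π = [0.1713, 0.1507, 0.1496, 0.2075, 0.1701, 0.1509], E[r] = 0.6310, γ^t·E[r] = 0.372612, running G = 3.464355
t=6: π = [0.1713, 0.1507, 0.1496, 0.2075, 0.1701, 0.1509], E[r] = 0.6308, γ^t·E[r] = 0.335255, running G = 3.799610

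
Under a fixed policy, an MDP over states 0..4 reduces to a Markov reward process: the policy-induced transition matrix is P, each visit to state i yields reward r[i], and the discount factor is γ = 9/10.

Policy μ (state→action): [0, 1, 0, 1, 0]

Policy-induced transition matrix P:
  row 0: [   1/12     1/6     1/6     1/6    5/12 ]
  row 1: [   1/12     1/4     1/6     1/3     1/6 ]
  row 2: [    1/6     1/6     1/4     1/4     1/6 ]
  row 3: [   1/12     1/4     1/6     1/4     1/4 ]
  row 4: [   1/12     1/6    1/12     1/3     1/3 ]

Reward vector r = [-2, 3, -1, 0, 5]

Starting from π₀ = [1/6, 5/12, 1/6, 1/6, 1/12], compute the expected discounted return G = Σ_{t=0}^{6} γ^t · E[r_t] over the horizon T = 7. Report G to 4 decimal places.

G = 7.6187

t=0: π = [0.1667, 0.4167, 0.1667, 0.1667, 0.0833], E[r] = 1.1667, γ^t·E[r] = 1.166667, running G = 1.166667
t=1: π = [0.0972, 0.2153, 0.1736, 0.2778, 0.2361], E[r] = 1.4583, γ^t·E[r] = 1.312500, running G = 2.479167
t=2: π = [0.0978, 0.2078, 0.1615, 0.2795, 0.2535], E[r] = 1.5336, γ^t·E[r] = 1.242188, running G = 3.721354
t=3: π = [0.0968, 0.2073, 0.1590, 0.2803, 0.2567], E[r] = 1.5525, γ^t·E[r] = 1.131785, running G = 4.853139
t=4: π = [0.0966, 0.2073, 0.1585, 0.2806, 0.2570], E[r] = 1.5552, γ^t·E[r] = 1.020352, running G = 5.873491
t=5: π = [0.0965, 0.2073, 0.1585, 0.2806, 0.2570], E[r] = 1.5556, γ^t·E[r] = 0.918545, running G = 6.792037
t=6: π = [0.0965, 0.2073, 0.1585, 0.2807, 0.2570], E[r] = 1.5556, γ^t·E[r] = 0.826710, running G = 7.618746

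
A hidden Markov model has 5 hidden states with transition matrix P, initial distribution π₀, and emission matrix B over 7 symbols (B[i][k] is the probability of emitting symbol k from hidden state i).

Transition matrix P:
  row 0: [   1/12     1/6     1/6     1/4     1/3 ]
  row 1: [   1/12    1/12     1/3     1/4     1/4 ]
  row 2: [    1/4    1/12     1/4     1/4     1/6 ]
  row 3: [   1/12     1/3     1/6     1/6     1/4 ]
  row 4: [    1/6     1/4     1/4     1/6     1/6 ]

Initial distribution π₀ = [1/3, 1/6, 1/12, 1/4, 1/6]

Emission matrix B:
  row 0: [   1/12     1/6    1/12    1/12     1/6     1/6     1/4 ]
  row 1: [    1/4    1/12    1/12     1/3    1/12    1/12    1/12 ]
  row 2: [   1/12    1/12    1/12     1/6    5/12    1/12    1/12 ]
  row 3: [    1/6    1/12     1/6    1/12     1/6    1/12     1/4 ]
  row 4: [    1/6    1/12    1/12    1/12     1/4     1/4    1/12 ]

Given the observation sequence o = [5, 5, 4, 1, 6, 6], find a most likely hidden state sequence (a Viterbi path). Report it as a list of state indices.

path = [0, 4, 2, 0, 3, 3]

t=0: δ = [5.556e-02, 1.389e-02, 6.944e-03, 2.083e-02, 4.167e-02]  (obs o_0=5)
t=1: δ = [1.157e-03, 8.681e-04, 8.681e-04, 1.157e-03, 4.630e-03]  ψ = [4, 4, 4, 0, 0]  (obs o_1=5)
t=2: δ = [1.286e-04, 9.645e-05, 4.823e-04, 1.286e-04, 1.929e-04]  ψ = [4, 4, 4, 4, 4]  (obs o_2=4)
t=3: δ = [2.009e-05, 4.019e-06, 1.005e-05, 1.005e-05, 6.698e-06]  ψ = [2, 4, 2, 2, 2]  (obs o_3=1)
t=4: δ = [6.279e-07, 2.791e-07, 2.791e-07, 1.256e-06, 5.582e-07]  ψ = [2, 0, 0, 0, 0]  (obs o_4=6)
t=5: δ = [2.616e-08, 3.489e-08, 1.744e-08, 5.233e-08, 2.616e-08]  ψ = [3, 3, 3, 3, 3]  (obs o_5=6)
backtrack: best end state = 3; path = [0, 4, 2, 0, 3, 3]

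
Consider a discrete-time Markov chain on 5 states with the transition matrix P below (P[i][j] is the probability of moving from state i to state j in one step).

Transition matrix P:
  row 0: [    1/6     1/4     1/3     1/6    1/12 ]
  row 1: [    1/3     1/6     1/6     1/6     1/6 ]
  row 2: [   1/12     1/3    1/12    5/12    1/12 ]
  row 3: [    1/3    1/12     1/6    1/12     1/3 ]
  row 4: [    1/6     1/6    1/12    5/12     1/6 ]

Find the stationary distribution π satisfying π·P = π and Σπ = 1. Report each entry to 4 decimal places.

π = [0.2236, 0.1950, 0.1750, 0.2340, 0.1725]

Balance equations π_j = Σ_i π_i·P[i][j]:
  π_0 = 1/6·π_0 + 1/3·π_1 + 1/12·π_2 + 1/3·π_3 + 1/6·π_4
  π_1 = 1/4·π_0 + 1/6·π_1 + 1/3·π_2 + 1/12·π_3 + 1/6·π_4
  π_2 = 1/3·π_0 + 1/6·π_1 + 1/12·π_2 + 1/6·π_3 + 1/12·π_4
  π_3 = 1/6·π_0 + 1/6·π_1 + 5/12·π_2 + 1/12·π_3 + 5/12·π_4
  normalize: π_0 + π_1 + π_2 + π_3 + π_4 = 1
Solving the linear system gives exactly π = [1242/5555, 1083/5555, 972/5555, 260/1111, 958/5555].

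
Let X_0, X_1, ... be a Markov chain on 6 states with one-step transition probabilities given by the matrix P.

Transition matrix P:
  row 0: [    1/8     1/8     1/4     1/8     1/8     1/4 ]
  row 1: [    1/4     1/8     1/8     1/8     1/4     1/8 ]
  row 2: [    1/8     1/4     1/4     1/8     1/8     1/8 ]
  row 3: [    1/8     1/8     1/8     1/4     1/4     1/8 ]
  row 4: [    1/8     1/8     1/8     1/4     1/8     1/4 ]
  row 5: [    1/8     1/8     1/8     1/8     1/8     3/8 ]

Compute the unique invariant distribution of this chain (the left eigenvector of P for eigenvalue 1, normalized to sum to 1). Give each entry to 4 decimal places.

π = [0.1432, 0.1454, 0.1633, 0.1663, 0.1640, 0.2179]

Balance equations π_j = Σ_i π_i·P[i][j]:
  π_0 = 1/8·π_0 + 1/4·π_1 + 1/8·π_2 + 1/8·π_3 + 1/8·π_4 + 1/8·π_5
  π_1 = 1/8·π_0 + 1/8·π_1 + 1/4·π_2 + 1/8·π_3 + 1/8·π_4 + 1/8·π_5
  π_2 = 1/4·π_0 + 1/8·π_1 + 1/4·π_2 + 1/8·π_3 + 1/8·π_4 + 1/8·π_5
  π_3 = 1/8·π_0 + 1/8·π_1 + 1/8·π_2 + 1/4·π_3 + 1/4·π_4 + 1/8·π_5
  π_4 = 1/8·π_0 + 1/4·π_1 + 1/8·π_2 + 1/4·π_3 + 1/8·π_4 + 1/8·π_5
  normalize: π_0 + π_1 + π_2 + π_3 + π_4 + π_5 = 1
Solving the linear system gives exactly π = [64/447, 65/447, 73/447, 4088/24585, 4031/24585, 5356/24585].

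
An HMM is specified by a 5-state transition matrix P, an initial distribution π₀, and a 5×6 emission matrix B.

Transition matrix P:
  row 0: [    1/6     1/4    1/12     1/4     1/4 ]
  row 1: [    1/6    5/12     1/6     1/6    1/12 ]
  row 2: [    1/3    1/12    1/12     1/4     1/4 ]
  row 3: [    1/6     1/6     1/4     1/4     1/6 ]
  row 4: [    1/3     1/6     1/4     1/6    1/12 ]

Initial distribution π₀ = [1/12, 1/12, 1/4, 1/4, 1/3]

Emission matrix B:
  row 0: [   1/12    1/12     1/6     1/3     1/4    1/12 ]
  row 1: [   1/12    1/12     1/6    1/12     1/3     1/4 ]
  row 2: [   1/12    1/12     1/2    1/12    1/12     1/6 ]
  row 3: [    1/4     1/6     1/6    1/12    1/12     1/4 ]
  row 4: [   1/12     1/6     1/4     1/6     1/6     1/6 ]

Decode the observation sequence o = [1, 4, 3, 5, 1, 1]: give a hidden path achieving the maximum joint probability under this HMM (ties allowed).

path = [4, 0, 0, 3, 3, 3]

t=0: δ = [6.944e-03, 6.944e-03, 2.083e-02, 4.167e-02, 5.556e-02]  (obs o_0=1)
t=1: δ = [4.630e-03, 3.086e-03, 1.157e-03, 8.681e-04, 1.157e-03]  ψ = [4, 4, 4, 3, 3]  (obs o_1=4)
t=2: δ = [2.572e-04, 1.072e-04, 4.287e-05, 9.645e-05, 1.929e-04]  ψ = [0, 1, 1, 0, 0]  (obs o_2=3)
t=3: δ = [5.358e-06, 1.608e-05, 8.038e-06, 1.608e-05, 1.072e-05]  ψ = [4, 0, 4, 0, 0]  (obs o_3=5)
t=4: δ = [2.977e-07, 5.582e-07, 3.349e-07, 6.698e-07, 4.465e-07]  ψ = [4, 1, 3, 3, 3]  (obs o_4=1)
t=5: δ = [1.240e-08, 1.938e-08, 1.395e-08, 2.791e-08, 1.861e-08]  ψ = [4, 1, 3, 3, 3]  (obs o_5=1)
backtrack: best end state = 3; path = [4, 0, 0, 3, 3, 3]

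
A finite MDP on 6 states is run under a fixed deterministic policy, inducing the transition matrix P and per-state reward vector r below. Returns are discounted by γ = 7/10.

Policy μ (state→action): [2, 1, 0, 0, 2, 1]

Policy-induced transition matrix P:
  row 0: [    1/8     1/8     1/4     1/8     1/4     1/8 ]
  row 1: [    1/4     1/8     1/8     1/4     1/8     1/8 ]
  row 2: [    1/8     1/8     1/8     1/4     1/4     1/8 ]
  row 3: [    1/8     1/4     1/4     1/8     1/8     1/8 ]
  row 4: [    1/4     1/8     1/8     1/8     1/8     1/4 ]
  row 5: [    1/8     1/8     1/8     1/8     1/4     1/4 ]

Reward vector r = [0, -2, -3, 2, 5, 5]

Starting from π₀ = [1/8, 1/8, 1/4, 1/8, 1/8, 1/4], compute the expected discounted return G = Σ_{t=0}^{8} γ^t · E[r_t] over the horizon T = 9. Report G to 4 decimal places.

t=0: π = [0.1250, 0.1250, 0.2500, 0.1250, 0.1250, 0.2500], E[r] = 1.1250, γ^t·E[r] = 1.125000, running G = 1.125000
t=1: π = [0.1563, 0.1406, 0.1563, 0.1719, 0.2031, 0.1719], E[r] = 1.4688, γ^t·E[r] = 1.028125, running G = 2.153125
t=2: π = [0.1680, 0.1465, 0.1660, 0.1621, 0.1855, 0.1719], E[r] = 1.3203, γ^t·E[r] = 0.646953, running G = 2.800078
t=3: π = [0.1665, 0.1453, 0.1663, 0.1641, 0.1882, 0.1697], E[r] = 1.3284, γ^t·E[r] = 0.455631, running G = 3.255709
t=4: π = [0.1667, 0.1455, 0.1663, 0.1639, 0.1878, 0.1697], E[r] = 1.3256, γ^t·E[r] = 0.318282, running G = 3.573991
t=5: π = [0.1667, 0.1455, 0.1663, 0.1640, 0.1878, 0.1697], E[r] = 1.3257, γ^t·E[r] = 0.222805, running G = 3.796796
t=6: π = [0.1667, 0.1455, 0.1663, 0.1640, 0.1878, 0.1697], E[r] = 1.3256, γ^t·E[r] = 0.155956, running G = 3.952752
t=7: π = [0.1667, 0.1455, 0.1663, 0.1640, 0.1878, 0.1697], E[r] = 1.3256, γ^t·E[r] = 0.109169, running G = 4.061922
t=8: π = [0.1667, 0.1455, 0.1663, 0.1640, 0.1878, 0.1697], E[r] = 1.3256, γ^t·E[r] = 0.076418, running G = 4.138340

G = 4.1383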